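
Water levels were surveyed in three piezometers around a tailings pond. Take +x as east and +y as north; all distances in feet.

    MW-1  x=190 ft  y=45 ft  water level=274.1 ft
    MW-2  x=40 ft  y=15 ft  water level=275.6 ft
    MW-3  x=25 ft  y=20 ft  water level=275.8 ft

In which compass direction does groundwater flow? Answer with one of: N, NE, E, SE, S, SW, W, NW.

Taking MW-1 as reference: MW-2−MW-1 = (-150, -30, +1.5); MW-3−MW-1 = (-165, -25, +1.7).
Determinant of the coordinate differences = (-150)·(-25) − (-165)·(-30) = -1200.
∂h/∂x = [(+1.5)·(-25) − (+1.7)·(-30)] / -1200 = -0.01125
∂h/∂y = [(-150)·(+1.7) − (-165)·(+1.5)] / -1200 = +0.006250
Flow = −∇h = (+0.01125 east, -0.006250 north), which points southeast.

SE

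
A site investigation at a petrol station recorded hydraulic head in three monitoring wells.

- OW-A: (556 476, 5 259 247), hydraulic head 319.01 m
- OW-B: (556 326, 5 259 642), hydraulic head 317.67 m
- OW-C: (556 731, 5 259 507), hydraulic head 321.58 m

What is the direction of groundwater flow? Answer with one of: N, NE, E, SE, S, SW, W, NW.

W

Taking OW-A as reference: OW-B−OW-A = (-150, 395, -1.34); OW-C−OW-A = (255, 260, +2.57).
Determinant of the coordinate differences = (-150)·260 − 255·395 = -139725.
∂h/∂x = [(-1.34)·260 − (+2.57)·395] / -139725 = +0.009759
∂h/∂y = [(-150)·(+2.57) − 255·(-1.34)] / -139725 = +0.0003135
Flow = −∇h = (-0.009759 east, -0.0003135 north), which points west.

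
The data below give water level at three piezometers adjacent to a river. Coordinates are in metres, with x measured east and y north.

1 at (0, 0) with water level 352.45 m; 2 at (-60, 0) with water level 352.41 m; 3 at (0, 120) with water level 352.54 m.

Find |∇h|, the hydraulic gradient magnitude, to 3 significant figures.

∂h/∂x = (352.41 − 352.45) / (-60 − 0) = +0.0006667
∂h/∂y = (352.54 − 352.45) / (120 − 0) = +0.0007500
|∇h| = √(0.0006667² + 0.0007500²) = 0.001003

0.00100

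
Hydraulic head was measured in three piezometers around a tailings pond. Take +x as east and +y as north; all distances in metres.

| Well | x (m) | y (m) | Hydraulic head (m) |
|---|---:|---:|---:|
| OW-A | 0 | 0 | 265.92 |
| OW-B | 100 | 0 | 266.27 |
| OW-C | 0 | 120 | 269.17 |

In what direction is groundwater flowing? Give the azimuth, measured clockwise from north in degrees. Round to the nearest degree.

∂h/∂x = (266.27 − 265.92) / (100 − 0) = +0.003500
∂h/∂y = (269.17 − 265.92) / (120 − 0) = +0.02708
Flow direction (−∇h) has components (-0.003500 E, -0.02708 N).
Azimuth = atan2(E, N) = atan2(-0.003500, -0.02708) = 187.4° ≈ 187°.

187°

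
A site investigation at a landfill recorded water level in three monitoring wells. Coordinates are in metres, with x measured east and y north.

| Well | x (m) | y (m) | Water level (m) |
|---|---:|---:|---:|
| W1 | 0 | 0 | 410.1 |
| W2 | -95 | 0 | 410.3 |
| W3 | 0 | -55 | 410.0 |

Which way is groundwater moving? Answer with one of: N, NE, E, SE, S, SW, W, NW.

∂h/∂x = (410.3 − 410.1) / (-95 − 0) = -0.002105
∂h/∂y = (410.0 − 410.1) / (-55 − 0) = +0.001818
Flow = −∇h = (+0.002105 east, -0.001818 north), which points southeast.

SE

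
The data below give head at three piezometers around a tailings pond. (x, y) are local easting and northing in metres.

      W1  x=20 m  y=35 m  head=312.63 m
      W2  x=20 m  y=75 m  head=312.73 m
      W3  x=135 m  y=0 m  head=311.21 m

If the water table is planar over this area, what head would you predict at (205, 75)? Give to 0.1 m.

310.6 m

With h = a·x + b·y + c and W1 as origin, the differences give:
  0·a + 40·b = +0.10
  115·a + (-35)·b = -1.42
Eliminate b (×(-35) and ×40, subtract): -4600·a = 53.300 → a = ∂h/∂x = -0.01159
Back-substitute: b = ∂h/∂y = +0.002500.
h(205, 75) = 312.63 + (-0.01159)·(185) + (+0.002500)·(40) = 312.63 -2.144 +0.100 = 310.586 m.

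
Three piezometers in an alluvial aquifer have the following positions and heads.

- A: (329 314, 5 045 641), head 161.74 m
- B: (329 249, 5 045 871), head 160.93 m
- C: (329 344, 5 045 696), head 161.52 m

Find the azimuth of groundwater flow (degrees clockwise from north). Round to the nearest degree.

009°

Taking A as reference: B−A = (-65, 230, -0.81); C−A = (30, 55, -0.22).
Determinant of the coordinate differences = (-65)·55 − 30·230 = -10475.
∂h/∂x = [(-0.81)·55 − (-0.22)·230] / -10475 = -0.0005776
∂h/∂y = [(-65)·(-0.22) − 30·(-0.81)] / -10475 = -0.003685
Flow direction (−∇h) has components (+0.0005776 E, +0.003685 N).
Azimuth = atan2(E, N) = atan2(+0.0005776, +0.003685) = 8.9° ≈ 009°.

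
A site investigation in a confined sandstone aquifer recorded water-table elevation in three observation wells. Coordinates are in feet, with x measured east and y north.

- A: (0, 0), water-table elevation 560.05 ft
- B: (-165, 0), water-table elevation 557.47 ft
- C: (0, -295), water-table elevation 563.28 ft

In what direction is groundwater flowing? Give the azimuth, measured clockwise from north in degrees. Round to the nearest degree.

305°

∂h/∂x = (557.47 − 560.05) / (-165 − 0) = +0.01564
∂h/∂y = (563.28 − 560.05) / (-295 − 0) = -0.01095
Flow direction (−∇h) has components (-0.01564 E, +0.01095 N).
Azimuth = atan2(E, N) = atan2(-0.01564, +0.01095) = 305.0° ≈ 305°.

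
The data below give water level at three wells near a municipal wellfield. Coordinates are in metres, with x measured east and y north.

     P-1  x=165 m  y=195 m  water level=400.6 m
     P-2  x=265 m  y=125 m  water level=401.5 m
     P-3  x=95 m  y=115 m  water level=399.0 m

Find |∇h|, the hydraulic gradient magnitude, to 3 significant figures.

Taking P-1 as reference: P-2−P-1 = (100, -70, +0.9); P-3−P-1 = (-70, -80, -1.6).
Determinant of the coordinate differences = 100·(-80) − (-70)·(-70) = -12900.
∂h/∂x = [(+0.9)·(-80) − (-1.6)·(-70)] / -12900 = +0.01426
∂h/∂y = [100·(-1.6) − (-70)·(+0.9)] / -12900 = +0.007519
|∇h| = √(0.01426² + 0.007519²) = 0.01612

0.0161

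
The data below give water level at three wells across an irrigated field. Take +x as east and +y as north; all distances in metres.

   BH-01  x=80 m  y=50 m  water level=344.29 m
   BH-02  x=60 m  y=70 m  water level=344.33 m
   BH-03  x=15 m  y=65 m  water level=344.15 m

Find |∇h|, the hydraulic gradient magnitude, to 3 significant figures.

0.00638

Taking BH-01 as reference: BH-02−BH-01 = (-20, 20, +0.04); BH-03−BH-01 = (-65, 15, -0.14).
Solve a·Δx + b·Δy = Δh: det = (-20)·15 − (-65)·20 = 1000.
∂h/∂x = [(+0.04)·15 − (-0.14)·20] / 1000 = +0.003400
∂h/∂y = [(-20)·(-0.14) − (-65)·(+0.04)] / 1000 = +0.005400
|∇h| = √(0.003400² + 0.005400²) = 0.006381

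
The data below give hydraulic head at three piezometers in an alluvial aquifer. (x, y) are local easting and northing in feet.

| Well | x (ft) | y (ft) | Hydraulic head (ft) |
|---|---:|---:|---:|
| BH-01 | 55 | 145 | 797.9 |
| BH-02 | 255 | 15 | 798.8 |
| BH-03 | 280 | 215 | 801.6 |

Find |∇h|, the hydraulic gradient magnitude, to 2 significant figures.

0.018

With h = a·x + b·y + c and BH-01 as origin, the differences give:
  200·a + (-130)·b = +0.9
  225·a + 70·b = +3.7
Eliminate b (×70 and ×(-130), subtract): 43250·a = 544.00 → a = ∂h/∂x = +0.01258
Back-substitute: b = ∂h/∂y = +0.01243.
|∇h| = √(0.01258² + 0.01243²) = 0.01769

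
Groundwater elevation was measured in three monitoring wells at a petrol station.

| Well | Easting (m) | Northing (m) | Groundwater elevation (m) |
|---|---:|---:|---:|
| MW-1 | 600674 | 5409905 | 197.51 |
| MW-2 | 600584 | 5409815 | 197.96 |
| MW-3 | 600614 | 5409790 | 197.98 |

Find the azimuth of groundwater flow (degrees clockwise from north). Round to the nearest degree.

Taking MW-1 as reference: MW-2−MW-1 = (-90, -90, +0.45); MW-3−MW-1 = (-60, -115, +0.47).
Solve a·Δx + b·Δy = Δh: det = (-90)·(-115) − (-60)·(-90) = 4950.
∂h/∂x = [(+0.45)·(-115) − (+0.47)·(-90)] / 4950 = -0.001909
∂h/∂y = [(-90)·(+0.47) − (-60)·(+0.45)] / 4950 = -0.003091
Flow direction (−∇h) has components (+0.001909 E, +0.003091 N).
Azimuth = atan2(E, N) = atan2(+0.001909, +0.003091) = 31.7° ≈ 032°.

032°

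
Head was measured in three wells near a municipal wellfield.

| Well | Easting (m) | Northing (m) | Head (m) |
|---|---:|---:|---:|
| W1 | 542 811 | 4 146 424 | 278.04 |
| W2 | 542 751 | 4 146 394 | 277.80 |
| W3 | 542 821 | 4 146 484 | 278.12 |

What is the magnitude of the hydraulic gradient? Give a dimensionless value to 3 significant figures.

Taking W1 as reference: W2−W1 = (-60, -30, -0.24); W3−W1 = (10, 60, +0.08).
Solve a·Δx + b·Δy = Δh: det = (-60)·60 − 10·(-30) = -3300.
∂h/∂x = [(-0.24)·60 − (+0.08)·(-30)] / -3300 = +0.003636
∂h/∂y = [(-60)·(+0.08) − 10·(-0.24)] / -3300 = +0.0007273
|∇h| = √(0.003636² + 0.0007273²) = 0.003708

0.00371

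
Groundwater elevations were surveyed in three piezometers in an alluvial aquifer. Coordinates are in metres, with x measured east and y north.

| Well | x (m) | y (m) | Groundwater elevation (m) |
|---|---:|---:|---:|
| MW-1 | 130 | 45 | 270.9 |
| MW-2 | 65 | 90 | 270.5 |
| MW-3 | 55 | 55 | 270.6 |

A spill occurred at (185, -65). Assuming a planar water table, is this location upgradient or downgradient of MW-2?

upgradient

Differences from MW-1: to MW-2 (Δx, Δy, Δh) = (-65, 45, -0.4); to MW-3 = (-75, 10, -0.3).
Solve a·Δx + b·Δy = Δh: det = (-65)·10 − (-75)·45 = 2725.
∂h/∂x = [(-0.4)·10 − (-0.3)·45] / 2725 = +0.003486
∂h/∂y = [(-65)·(-0.3) − (-75)·(-0.4)] / 2725 = -0.003853
Head at (185, -65) = 270.9 + (+0.003486)·(55) + (-0.003853)·(-110) = 271.52 m.
That is higher than the 270.5 m at MW-2, so the point is upgradient.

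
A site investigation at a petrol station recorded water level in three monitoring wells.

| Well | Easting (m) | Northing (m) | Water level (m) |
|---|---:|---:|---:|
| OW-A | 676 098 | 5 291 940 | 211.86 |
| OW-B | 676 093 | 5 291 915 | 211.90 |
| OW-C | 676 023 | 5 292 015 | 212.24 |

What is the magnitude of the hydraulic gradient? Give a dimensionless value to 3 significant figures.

0.00558

Differences from OW-A: to OW-B (Δx, Δy, Δh) = (-5, -25, +0.04); to OW-C = (-75, 75, +0.38).
Determinant of the coordinate differences = (-5)·75 − (-75)·(-25) = -2250.
∂h/∂x = [(+0.04)·75 − (+0.38)·(-25)] / -2250 = -0.005556
∂h/∂y = [(-5)·(+0.38) − (-75)·(+0.04)] / -2250 = -0.0004889
|∇h| = √(-0.005556² + -0.0004889²) = 0.005577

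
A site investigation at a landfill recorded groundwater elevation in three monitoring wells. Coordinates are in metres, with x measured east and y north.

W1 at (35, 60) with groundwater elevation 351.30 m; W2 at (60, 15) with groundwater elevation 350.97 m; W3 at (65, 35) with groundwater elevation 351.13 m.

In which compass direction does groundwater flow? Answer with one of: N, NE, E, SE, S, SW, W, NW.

Taking W1 as reference: W2−W1 = (25, -45, -0.33); W3−W1 = (30, -25, -0.17).
Determinant of the coordinate differences = 25·(-25) − 30·(-45) = 725.
∂h/∂x = [(-0.33)·(-25) − (-0.17)·(-45)] / 725 = +0.0008276
∂h/∂y = [25·(-0.17) − 30·(-0.33)] / 725 = +0.007793
Flow = −∇h = (-0.0008276 east, -0.007793 north), which points south.

S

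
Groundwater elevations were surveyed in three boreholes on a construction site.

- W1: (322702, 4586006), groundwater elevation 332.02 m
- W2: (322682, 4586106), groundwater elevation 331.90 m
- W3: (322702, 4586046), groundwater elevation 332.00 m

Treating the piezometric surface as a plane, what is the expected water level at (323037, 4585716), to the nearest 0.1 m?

With h = a·x + b·y + c and W1 as origin, the differences give:
  (-20)·a + 100·b = -0.12
  0·a + 40·b = -0.02
Eliminate b (×40 and ×100, subtract): -800·a = -2.800 → a = ∂h/∂x = +0.003500
Back-substitute: b = ∂h/∂y = -0.0005000.
h(323037, 4585716) = 332.02 + (+0.003500)·(335) + (-0.0005000)·(-290) = 332.02 +1.173 +0.145 = 333.338 m.

333.3 m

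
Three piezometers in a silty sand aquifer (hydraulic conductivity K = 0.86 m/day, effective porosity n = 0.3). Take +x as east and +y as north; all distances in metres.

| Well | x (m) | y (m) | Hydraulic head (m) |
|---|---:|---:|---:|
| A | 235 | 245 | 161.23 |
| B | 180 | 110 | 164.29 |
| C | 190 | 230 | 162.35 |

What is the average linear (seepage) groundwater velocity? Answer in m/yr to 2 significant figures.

Three-point gradient (reference A): Δ to B = (-55, -135, +3.06), Δ to C = (-45, -15, +1.12).
∂h/∂x = -0.02006, ∂h/∂y = -0.01450 (det = -5250).
|∇h| = √(-0.02006² + -0.01450²) = 0.02475
Seepage velocity v = K·i/n = 0.86 × 0.02475 / 0.3 = 0.07095 m/day = 25.91 m/yr.

26 m/yr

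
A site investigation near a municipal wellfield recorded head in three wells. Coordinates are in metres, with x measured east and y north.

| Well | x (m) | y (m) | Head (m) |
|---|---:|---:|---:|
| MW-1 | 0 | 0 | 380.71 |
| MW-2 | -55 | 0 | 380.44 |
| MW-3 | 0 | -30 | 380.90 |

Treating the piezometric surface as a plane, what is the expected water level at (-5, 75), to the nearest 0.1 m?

380.2 m

∂h/∂x = (380.44 − 380.71) / (-55 − 0) = +0.004909
∂h/∂y = (380.90 − 380.71) / (-30 − 0) = -0.006333
h(-5, 75) = 380.71 + (+0.004909)·(-5) + (-0.006333)·(75) = 380.71 -0.025 -0.475 = 380.210 m.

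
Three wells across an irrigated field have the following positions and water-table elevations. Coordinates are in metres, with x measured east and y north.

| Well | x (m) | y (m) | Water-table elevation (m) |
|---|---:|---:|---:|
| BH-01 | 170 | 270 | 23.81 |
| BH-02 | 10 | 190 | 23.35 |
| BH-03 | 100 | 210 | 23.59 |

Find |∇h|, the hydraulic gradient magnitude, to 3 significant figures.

Taking BH-01 as reference: BH-02−BH-01 = (-160, -80, -0.46); BH-03−BH-01 = (-70, -60, -0.22).
Determinant of the coordinate differences = (-160)·(-60) − (-70)·(-80) = 4000.
∂h/∂x = [(-0.46)·(-60) − (-0.22)·(-80)] / 4000 = +0.002500
∂h/∂y = [(-160)·(-0.22) − (-70)·(-0.46)] / 4000 = +0.0007500
|∇h| = √(0.002500² + 0.0007500²) = 0.00261

0.00261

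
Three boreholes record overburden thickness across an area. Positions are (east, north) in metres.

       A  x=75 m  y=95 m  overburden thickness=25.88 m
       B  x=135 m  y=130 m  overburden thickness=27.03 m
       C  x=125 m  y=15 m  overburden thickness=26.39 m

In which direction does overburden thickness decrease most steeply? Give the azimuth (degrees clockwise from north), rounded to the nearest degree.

With d = a·x + b·y + c and A as origin, the differences give:
  60·a + 35·b = +1.15
  50·a + (-80)·b = +0.51
Eliminate b (×(-80) and ×35, subtract): -6550·a = -109.850 → a = ∂d/∂x = +0.01677
Back-substitute: b = ∂d/∂y = +0.004107.
Steepest decrease is along −∇f: components (-0.01677 E, -0.004107 N).
Azimuth = atan2(-0.01677, -0.004107) = 256.2° ≈ 256°.

256°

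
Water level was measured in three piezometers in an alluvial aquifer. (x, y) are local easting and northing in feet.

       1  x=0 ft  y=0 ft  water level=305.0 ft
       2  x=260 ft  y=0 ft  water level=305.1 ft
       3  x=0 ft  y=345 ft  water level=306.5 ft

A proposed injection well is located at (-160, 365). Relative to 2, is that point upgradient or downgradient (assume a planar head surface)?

upgradient

∂h/∂x = (305.1 − 305.0) / (260 − 0) = +0.0003846
∂h/∂y = (306.5 − 305.0) / (345 − 0) = +0.004348
Head at (-160, 365) = 305.0 + (+0.0003846)·(-160) + (+0.004348)·(365) = 306.53 ft.
That is higher than the 305.1 ft at 2, so the point is upgradient.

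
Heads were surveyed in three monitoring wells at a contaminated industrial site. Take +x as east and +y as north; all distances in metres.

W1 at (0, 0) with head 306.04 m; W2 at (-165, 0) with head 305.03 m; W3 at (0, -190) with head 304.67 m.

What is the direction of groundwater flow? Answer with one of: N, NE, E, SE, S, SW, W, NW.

∂h/∂x = (305.03 − 306.04) / (-165 − 0) = +0.006121
∂h/∂y = (304.67 − 306.04) / (-190 − 0) = +0.007211
Flow = −∇h = (-0.006121 east, -0.007211 north), which points southwest.

SW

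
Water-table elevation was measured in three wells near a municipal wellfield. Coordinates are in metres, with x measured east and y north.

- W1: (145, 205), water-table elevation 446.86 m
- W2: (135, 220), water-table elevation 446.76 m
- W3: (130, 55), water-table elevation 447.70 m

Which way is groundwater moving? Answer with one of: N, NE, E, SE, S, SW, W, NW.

Taking W1 as reference: W2−W1 = (-10, 15, -0.10); W3−W1 = (-15, -150, +0.84).
Solve a·Δx + b·Δy = Δh: det = (-10)·(-150) − (-15)·15 = 1725.
∂h/∂x = [(-0.10)·(-150) − (+0.84)·15] / 1725 = +0.001391
∂h/∂y = [(-10)·(+0.84) − (-15)·(-0.10)] / 1725 = -0.005739
Flow = −∇h = (-0.001391 east, +0.005739 north), which points north.

N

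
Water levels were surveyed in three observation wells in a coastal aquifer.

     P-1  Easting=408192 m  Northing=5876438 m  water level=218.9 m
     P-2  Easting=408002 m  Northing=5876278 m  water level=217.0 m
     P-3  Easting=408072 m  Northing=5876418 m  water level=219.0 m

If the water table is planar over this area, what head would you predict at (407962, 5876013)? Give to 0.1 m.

With h = a·x + b·y + c and P-1 as origin, the differences give:
  (-190)·a + (-160)·b = -1.9
  (-120)·a + (-20)·b = +0.1
Eliminate b (×(-20) and ×(-160), subtract): -15400·a = 54.00 → a = ∂h/∂x = -0.003506
Back-substitute: b = ∂h/∂y = +0.01604.
h(407962, 5876013) = 218.9 + (-0.003506)·(-230) + (+0.01604)·(-425) = 218.9 +0.806 -6.817 = 212.890 m.

212.9 m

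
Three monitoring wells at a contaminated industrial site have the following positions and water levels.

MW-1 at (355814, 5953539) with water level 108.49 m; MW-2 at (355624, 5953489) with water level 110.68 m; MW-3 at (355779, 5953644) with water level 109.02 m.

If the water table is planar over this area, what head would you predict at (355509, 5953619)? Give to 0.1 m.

With h = a·x + b·y + c and MW-1 as origin, the differences give:
  (-190)·a + (-50)·b = +2.19
  (-35)·a + 105·b = +0.53
Eliminate b (×105 and ×(-50), subtract): -21700·a = 256.450 → a = ∂h/∂x = -0.01182
Back-substitute: b = ∂h/∂y = +0.001108.
h(355509, 5953619) = 108.49 + (-0.01182)·(-305) + (+0.001108)·(80) = 108.49 +3.604 +0.089 = 112.183 m.

112.2 m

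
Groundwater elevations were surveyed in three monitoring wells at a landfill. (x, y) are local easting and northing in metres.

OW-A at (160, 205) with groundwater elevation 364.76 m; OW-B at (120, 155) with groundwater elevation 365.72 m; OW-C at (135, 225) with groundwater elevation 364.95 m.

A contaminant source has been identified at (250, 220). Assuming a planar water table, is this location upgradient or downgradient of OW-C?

downgradient

Taking OW-A as reference: OW-B−OW-A = (-40, -50, +0.96); OW-C−OW-A = (-25, 20, +0.19).
Solve a·Δx + b·Δy = Δh: det = (-40)·20 − (-25)·(-50) = -2050.
∂h/∂x = [(+0.96)·20 − (+0.19)·(-50)] / -2050 = -0.01400
∂h/∂y = [(-40)·(+0.19) − (-25)·(+0.96)] / -2050 = -0.008000
Head at (250, 220) = 364.76 + (-0.01400)·(90) + (-0.008000)·(15) = 363.38 m.
That is lower than the 364.95 m at OW-C, so the point is downgradient.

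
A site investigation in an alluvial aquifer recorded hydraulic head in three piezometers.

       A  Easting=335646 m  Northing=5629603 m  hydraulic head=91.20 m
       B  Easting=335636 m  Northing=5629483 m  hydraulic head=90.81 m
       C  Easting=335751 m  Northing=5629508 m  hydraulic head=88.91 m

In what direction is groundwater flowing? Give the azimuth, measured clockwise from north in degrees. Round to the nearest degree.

105°

Differences from A: to B (Δx, Δy, Δh) = (-10, -120, -0.39); to C = (105, -95, -2.29).
Solve a·Δx + b·Δy = Δh: det = (-10)·(-95) − 105·(-120) = 13550.
∂h/∂x = [(-0.39)·(-95) − (-2.29)·(-120)] / 13550 = -0.01755
∂h/∂y = [(-10)·(-2.29) − 105·(-0.39)] / 13550 = +0.004712
Flow direction (−∇h) has components (+0.01755 E, -0.004712 N).
Azimuth = atan2(E, N) = atan2(+0.01755, -0.004712) = 105.0° ≈ 105°.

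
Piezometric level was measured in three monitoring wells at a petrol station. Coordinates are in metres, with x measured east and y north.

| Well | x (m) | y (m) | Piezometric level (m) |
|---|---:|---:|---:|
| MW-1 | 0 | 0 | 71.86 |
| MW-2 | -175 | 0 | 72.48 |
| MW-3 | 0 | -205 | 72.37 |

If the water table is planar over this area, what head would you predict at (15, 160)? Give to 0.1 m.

∂h/∂x = (72.48 − 71.86) / (-175 − 0) = -0.003543
∂h/∂y = (72.37 − 71.86) / (-205 − 0) = -0.002488
h(15, 160) = 71.86 + (-0.003543)·(15) + (-0.002488)·(160) = 71.86 -0.053 -0.398 = 71.409 m.

71.4 m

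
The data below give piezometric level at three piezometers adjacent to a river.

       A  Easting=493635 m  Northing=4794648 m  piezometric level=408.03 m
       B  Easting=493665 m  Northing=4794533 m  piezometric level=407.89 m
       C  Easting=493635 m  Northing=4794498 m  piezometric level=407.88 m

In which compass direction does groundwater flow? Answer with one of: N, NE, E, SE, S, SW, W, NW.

SE

Three-point gradient (reference A): Δ to B = (30, -115, -0.14), Δ to C = (0, -150, -0.15).
∂h/∂x = -0.0008333, ∂h/∂y = +0.0010000 (det = -4500).
Flow = −∇h = (+0.0008333 east, -0.0010000 north), which points southeast.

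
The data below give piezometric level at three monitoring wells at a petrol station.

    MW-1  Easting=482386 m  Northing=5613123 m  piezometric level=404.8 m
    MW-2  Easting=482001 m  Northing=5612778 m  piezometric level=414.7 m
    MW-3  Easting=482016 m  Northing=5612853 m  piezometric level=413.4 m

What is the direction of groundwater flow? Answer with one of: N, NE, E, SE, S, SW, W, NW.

Taking MW-1 as reference: MW-2−MW-1 = (-385, -345, +9.9); MW-3−MW-1 = (-370, -270, +8.6).
Determinant of the coordinate differences = (-385)·(-270) − (-370)·(-345) = -23700.
∂h/∂x = [(+9.9)·(-270) − (+8.6)·(-345)] / -23700 = -0.01241
∂h/∂y = [(-385)·(+8.6) − (-370)·(+9.9)] / -23700 = -0.01485
Flow = −∇h = (+0.01241 east, +0.01485 north), which points northeast.

NE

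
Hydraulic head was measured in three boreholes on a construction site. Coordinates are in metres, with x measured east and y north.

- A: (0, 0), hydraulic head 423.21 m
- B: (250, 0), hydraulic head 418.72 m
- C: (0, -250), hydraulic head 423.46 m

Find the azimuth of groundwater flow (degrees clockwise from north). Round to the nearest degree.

∂h/∂x = (418.72 − 423.21) / (250 − 0) = -0.01796
∂h/∂y = (423.46 − 423.21) / (-250 − 0) = -0.001000
Flow direction (−∇h) has components (+0.01796 E, +0.001000 N).
Azimuth = atan2(E, N) = atan2(+0.01796, +0.001000) = 86.8° ≈ 087°.

087°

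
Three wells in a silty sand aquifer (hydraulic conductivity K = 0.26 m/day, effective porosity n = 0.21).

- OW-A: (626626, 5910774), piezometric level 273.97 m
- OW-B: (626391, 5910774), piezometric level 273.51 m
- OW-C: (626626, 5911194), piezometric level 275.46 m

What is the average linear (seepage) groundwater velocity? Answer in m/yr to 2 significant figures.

1.8 m/yr

∂h/∂x = (273.51 − 273.97) / (626391 − 626626) = +0.001957
∂h/∂y = (275.46 − 273.97) / (5911194 − 5910774) = +0.003548
|∇h| = √(0.001957² + 0.003548²) = 0.004052
Seepage velocity v = K·i/n = 0.26 × 0.004052 / 0.21 = 0.005017 m/day = 1.832 m/yr.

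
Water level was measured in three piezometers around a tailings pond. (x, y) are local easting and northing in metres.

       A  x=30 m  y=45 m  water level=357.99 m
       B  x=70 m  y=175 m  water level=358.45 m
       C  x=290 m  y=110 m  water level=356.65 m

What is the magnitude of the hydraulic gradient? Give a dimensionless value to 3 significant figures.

0.00858

With h = a·x + b·y + c and A as origin, the differences give:
  40·a + 130·b = +0.46
  260·a + 65·b = -1.34
Eliminate b (×65 and ×130, subtract): -31200·a = 204.100 → a = ∂h/∂x = -0.006542
Back-substitute: b = ∂h/∂y = +0.005551.
|∇h| = √(-0.006542² + 0.005551²) = 0.00858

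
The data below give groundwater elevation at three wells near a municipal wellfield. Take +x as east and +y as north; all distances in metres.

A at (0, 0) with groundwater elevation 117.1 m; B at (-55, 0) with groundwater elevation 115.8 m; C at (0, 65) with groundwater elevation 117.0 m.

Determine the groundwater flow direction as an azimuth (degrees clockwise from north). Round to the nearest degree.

274°

∂h/∂x = (115.8 − 117.1) / (-55 − 0) = +0.02364
∂h/∂y = (117.0 − 117.1) / (65 − 0) = -0.001538
Flow direction (−∇h) has components (-0.02364 E, +0.001538 N).
Azimuth = atan2(E, N) = atan2(-0.02364, +0.001538) = 273.7° ≈ 274°.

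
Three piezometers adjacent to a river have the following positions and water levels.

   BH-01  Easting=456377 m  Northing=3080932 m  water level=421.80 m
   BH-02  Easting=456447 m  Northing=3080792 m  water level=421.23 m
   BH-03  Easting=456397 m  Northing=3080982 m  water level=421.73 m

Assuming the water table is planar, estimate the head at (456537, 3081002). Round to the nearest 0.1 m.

420.9 m

With h = a·x + b·y + c and BH-01 as origin, the differences give:
  70·a + (-140)·b = -0.57
  20·a + 50·b = -0.07
Eliminate b (×50 and ×(-140), subtract): 6300·a = -38.300 → a = ∂h/∂x = -0.006079
Back-substitute: b = ∂h/∂y = +0.001032.
h(456537, 3081002) = 421.80 + (-0.006079)·(160) + (+0.001032)·(70) = 421.80 -0.973 +0.072 = 420.900 m.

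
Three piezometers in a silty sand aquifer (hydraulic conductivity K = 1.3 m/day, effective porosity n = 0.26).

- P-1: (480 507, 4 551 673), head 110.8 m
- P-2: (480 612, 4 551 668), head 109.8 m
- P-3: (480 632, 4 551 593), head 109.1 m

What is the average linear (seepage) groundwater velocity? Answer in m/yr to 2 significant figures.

21 m/yr

With h = a·x + b·y + c and P-1 as origin, the differences give:
  105·a + (-5)·b = -1.0
  125·a + (-80)·b = -1.7
Eliminate b (×(-80) and ×(-5), subtract): -7775·a = 71.50 → a = ∂h/∂x = -0.009196
Back-substitute: b = ∂h/∂y = +0.006881.
|∇h| = √(-0.009196² + 0.006881²) = 0.01149
Seepage velocity v = K·i/n = 1.3 × 0.01149 / 0.26 = 0.05745 m/day = 20.98 m/yr.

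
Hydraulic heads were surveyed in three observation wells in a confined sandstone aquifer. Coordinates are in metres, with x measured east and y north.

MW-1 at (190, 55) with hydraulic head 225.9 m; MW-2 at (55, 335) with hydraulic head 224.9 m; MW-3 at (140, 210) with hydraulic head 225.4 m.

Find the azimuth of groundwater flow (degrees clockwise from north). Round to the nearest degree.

Taking MW-1 as reference: MW-2−MW-1 = (-135, 280, -1.0); MW-3−MW-1 = (-50, 155, -0.5).
Solve a·Δx + b·Δy = Δh: det = (-135)·155 − (-50)·280 = -6925.
∂h/∂x = [(-1.0)·155 − (-0.5)·280] / -6925 = +0.002166
∂h/∂y = [(-135)·(-0.5) − (-50)·(-1.0)] / -6925 = -0.002527
Flow direction (−∇h) has components (-0.002166 E, +0.002527 N).
Azimuth = atan2(E, N) = atan2(-0.002166, +0.002527) = 319.4° ≈ 319°.

319°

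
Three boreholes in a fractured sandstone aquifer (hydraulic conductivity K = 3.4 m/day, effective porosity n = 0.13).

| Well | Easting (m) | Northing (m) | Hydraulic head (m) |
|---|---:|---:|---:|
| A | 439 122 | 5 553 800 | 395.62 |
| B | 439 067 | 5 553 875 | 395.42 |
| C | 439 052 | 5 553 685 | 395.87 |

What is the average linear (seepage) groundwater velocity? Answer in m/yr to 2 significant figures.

23 m/yr

Differences from A: to B (Δx, Δy, Δh) = (-55, 75, -0.20); to C = (-70, -115, +0.25).
Determinant of the coordinate differences = (-55)·(-115) − (-70)·75 = 11575.
∂h/∂x = [(-0.20)·(-115) − (+0.25)·75] / 11575 = +0.0003672
∂h/∂y = [(-55)·(+0.25) − (-70)·(-0.20)] / 11575 = -0.002397
|∇h| = √(0.0003672² + -0.002397²) = 0.002425
Seepage velocity v = K·i/n = 3.4 × 0.002425 / 0.13 = 0.06342 m/day = 23.16 m/yr.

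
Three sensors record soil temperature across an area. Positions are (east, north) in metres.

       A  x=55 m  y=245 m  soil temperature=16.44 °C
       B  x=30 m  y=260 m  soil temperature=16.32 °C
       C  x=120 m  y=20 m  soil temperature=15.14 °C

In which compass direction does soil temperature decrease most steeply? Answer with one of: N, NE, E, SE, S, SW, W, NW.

With T = a·x + b·y + c and A as origin, the differences give:
  (-25)·a + 15·b = -0.12
  65·a + (-225)·b = -1.30
Eliminate b (×(-225) and ×15, subtract): 4650·a = 46.500 → a = ∂T/∂x = +0.01000
Back-substitute: b = ∂T/∂y = +0.008667.
Steepest decrease is along −∇f = (-0.01000 E, -0.008667 N) → southwest.

SW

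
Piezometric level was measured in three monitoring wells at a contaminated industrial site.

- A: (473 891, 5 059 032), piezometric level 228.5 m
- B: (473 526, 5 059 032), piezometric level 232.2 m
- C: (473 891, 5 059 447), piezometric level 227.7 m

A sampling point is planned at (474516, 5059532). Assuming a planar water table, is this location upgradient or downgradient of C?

downgradient

∂h/∂x = (232.2 − 228.5) / (473526 − 473891) = -0.01014
∂h/∂y = (227.7 − 228.5) / (5059447 − 5059032) = -0.001928
Head at (474516, 5059532) = 228.5 + (-0.01014)·(625) + (-0.001928)·(500) = 221.20 m.
That is lower than the 227.7 m at C, so the point is downgradient.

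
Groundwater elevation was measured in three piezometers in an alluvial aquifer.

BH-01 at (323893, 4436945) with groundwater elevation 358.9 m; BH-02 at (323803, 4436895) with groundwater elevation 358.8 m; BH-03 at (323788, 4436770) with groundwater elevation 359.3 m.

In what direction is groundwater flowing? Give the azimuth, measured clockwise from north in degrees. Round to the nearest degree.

321°

With h = a·x + b·y + c and BH-01 as origin, the differences give:
  (-90)·a + (-50)·b = -0.1
  (-105)·a + (-175)·b = +0.4
Eliminate b (×(-175) and ×(-50), subtract): 10500·a = 37.50 → a = ∂h/∂x = +0.003571
Back-substitute: b = ∂h/∂y = -0.004429.
Flow direction (−∇h) has components (-0.003571 E, +0.004429 N).
Azimuth = atan2(E, N) = atan2(-0.003571, +0.004429) = 321.1° ≈ 321°.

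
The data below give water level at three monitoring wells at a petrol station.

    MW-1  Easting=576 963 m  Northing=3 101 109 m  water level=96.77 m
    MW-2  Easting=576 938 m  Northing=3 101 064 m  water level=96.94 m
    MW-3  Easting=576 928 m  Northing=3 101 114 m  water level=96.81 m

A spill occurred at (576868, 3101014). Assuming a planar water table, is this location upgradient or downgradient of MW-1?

upgradient

Taking MW-1 as reference: MW-2−MW-1 = (-25, -45, +0.17); MW-3−MW-1 = (-35, 5, +0.04).
Solve a·Δx + b·Δy = Δh: det = (-25)·5 − (-35)·(-45) = -1700.
∂h/∂x = [(+0.17)·5 − (+0.04)·(-45)] / -1700 = -0.001559
∂h/∂y = [(-25)·(+0.04) − (-35)·(+0.17)] / -1700 = -0.002912
Head at (576868, 3101014) = 96.77 + (-0.001559)·(-95) + (-0.002912)·(-95) = 97.19 m.
That is higher than the 96.77 m at MW-1, so the point is upgradient.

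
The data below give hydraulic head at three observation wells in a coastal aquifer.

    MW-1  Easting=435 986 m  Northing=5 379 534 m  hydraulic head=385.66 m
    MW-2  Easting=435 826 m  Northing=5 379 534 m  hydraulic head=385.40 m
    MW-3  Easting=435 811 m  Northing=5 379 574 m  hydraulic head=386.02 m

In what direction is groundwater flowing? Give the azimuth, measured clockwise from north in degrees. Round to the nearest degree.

186°

Taking MW-1 as reference: MW-2−MW-1 = (-160, 0, -0.26); MW-3−MW-1 = (-175, 40, +0.36).
Solve a·Δx + b·Δy = Δh: det = (-160)·40 − (-175)·0 = -6400.
∂h/∂x = [(-0.26)·40 − (+0.36)·0] / -6400 = +0.001625
∂h/∂y = [(-160)·(+0.36) − (-175)·(-0.26)] / -6400 = +0.01611
Flow direction (−∇h) has components (-0.001625 E, -0.01611 N).
Azimuth = atan2(E, N) = atan2(-0.001625, -0.01611) = 185.8° ≈ 186°.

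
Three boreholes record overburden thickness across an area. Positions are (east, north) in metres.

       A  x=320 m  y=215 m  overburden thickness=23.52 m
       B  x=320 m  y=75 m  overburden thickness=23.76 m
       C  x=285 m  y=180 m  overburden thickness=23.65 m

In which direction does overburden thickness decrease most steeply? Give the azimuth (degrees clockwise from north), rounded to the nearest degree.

049°

Taking A as reference: B−A = (0, -140, +0.24); C−A = (-35, -35, +0.13).
Solve a·Δx + b·Δy = Δd: det = 0·(-35) − (-35)·(-140) = -4900.
∂d/∂x = [(+0.24)·(-35) − (+0.13)·(-140)] / -4900 = -0.002000
∂d/∂y = [0·(+0.13) − (-35)·(+0.24)] / -4900 = -0.001714
Steepest decrease is along −∇f: components (+0.002000 E, +0.001714 N).
Azimuth = atan2(+0.002000, +0.001714) = 49.4° ≈ 049°.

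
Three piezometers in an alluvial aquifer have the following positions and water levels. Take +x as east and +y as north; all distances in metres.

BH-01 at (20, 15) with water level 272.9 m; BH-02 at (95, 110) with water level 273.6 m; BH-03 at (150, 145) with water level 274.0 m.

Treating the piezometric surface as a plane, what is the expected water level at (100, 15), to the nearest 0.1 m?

Taking BH-01 as reference: BH-02−BH-01 = (75, 95, +0.7); BH-03−BH-01 = (130, 130, +1.1).
Solve a·Δx + b·Δy = Δh: det = 75·130 − 130·95 = -2600.
∂h/∂x = [(+0.7)·130 − (+1.1)·95] / -2600 = +0.005192
∂h/∂y = [75·(+1.1) − 130·(+0.7)] / -2600 = +0.003269
h(100, 15) = 272.9 + (+0.005192)·(80) + (+0.003269)·(0) = 272.9 +0.415 +0.000 = 273.315 m.

273.3 m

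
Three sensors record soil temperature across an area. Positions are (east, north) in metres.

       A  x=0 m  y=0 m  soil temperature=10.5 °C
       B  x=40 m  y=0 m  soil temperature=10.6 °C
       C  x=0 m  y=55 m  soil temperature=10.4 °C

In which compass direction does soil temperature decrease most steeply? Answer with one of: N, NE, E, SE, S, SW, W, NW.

NW

∂T/∂x = (10.6 − 10.5) / (40 − 0) = +0.002500
∂T/∂y = (10.4 − 10.5) / (55 − 0) = -0.001818
Steepest decrease is along −∇f = (-0.002500 E, +0.001818 N) → northwest.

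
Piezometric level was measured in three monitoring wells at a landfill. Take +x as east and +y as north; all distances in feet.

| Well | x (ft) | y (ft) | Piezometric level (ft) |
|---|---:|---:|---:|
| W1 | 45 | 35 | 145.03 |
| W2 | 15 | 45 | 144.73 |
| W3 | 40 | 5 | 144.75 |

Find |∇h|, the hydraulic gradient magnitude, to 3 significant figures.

Differences from W1: to W2 (Δx, Δy, Δh) = (-30, 10, -0.30); to W3 = (-5, -30, -0.28).
Solve a·Δx + b·Δy = Δh: det = (-30)·(-30) − (-5)·10 = 950.
∂h/∂x = [(-0.30)·(-30) − (-0.28)·10] / 950 = +0.01242
∂h/∂y = [(-30)·(-0.28) − (-5)·(-0.30)] / 950 = +0.007263
|∇h| = √(0.01242² + 0.007263²) = 0.01439

0.0144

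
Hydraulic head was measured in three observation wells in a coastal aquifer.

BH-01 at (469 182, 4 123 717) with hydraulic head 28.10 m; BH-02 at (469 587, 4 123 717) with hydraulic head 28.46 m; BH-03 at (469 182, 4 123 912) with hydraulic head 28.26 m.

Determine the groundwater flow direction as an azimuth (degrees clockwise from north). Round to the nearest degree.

227°

∂h/∂x = (28.46 − 28.10) / (469587 − 469182) = +0.0008889
∂h/∂y = (28.26 − 28.10) / (4123912 − 4123717) = +0.0008205
Flow direction (−∇h) has components (-0.0008889 E, -0.0008205 N).
Azimuth = atan2(E, N) = atan2(-0.0008889, -0.0008205) = 227.3° ≈ 227°.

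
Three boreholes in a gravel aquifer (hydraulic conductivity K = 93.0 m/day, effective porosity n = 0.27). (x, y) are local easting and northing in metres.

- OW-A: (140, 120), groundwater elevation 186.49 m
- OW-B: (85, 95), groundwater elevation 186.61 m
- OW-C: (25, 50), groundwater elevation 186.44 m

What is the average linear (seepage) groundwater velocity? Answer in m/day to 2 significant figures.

6.8 m/day

Three-point gradient (reference OW-A): Δ to OW-B = (-55, -25, +0.12), Δ to OW-C = (-115, -70, -0.05).
∂h/∂x = -0.009897, ∂h/∂y = +0.01697 (det = 975).
|∇h| = √(-0.009897² + 0.01697²) = 0.01965
Seepage velocity v = K·i/n = 93.0 × 0.01965 / 0.27 = 6.768 m/day.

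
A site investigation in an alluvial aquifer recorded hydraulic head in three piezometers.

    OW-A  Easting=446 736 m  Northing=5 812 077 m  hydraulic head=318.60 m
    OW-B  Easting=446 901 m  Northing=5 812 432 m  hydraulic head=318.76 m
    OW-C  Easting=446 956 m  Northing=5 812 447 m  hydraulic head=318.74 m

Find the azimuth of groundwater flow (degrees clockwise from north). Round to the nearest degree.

142°

With h = a·x + b·y + c and OW-A as origin, the differences give:
  165·a + 355·b = +0.16
  220·a + 370·b = +0.14
Eliminate b (×370 and ×355, subtract): -17050·a = 9.500 → a = ∂h/∂x = -0.0005572
Back-substitute: b = ∂h/∂y = +0.0007097.
Flow direction (−∇h) has components (+0.0005572 E, -0.0007097 N).
Azimuth = atan2(E, N) = atan2(+0.0005572, -0.0007097) = 141.9° ≈ 142°.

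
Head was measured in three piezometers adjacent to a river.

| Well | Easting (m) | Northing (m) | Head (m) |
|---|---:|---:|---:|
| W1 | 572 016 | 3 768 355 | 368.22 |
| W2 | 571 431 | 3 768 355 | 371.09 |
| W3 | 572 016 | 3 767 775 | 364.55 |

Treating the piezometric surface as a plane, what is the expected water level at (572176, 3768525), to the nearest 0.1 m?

∂h/∂x = (371.09 − 368.22) / (571431 − 572016) = -0.004906
∂h/∂y = (364.55 − 368.22) / (3767775 − 3768355) = +0.006328
h(572176, 3768525) = 368.22 + (-0.004906)·(160) + (+0.006328)·(170) = 368.22 -0.785 +1.076 = 368.511 m.

368.5 m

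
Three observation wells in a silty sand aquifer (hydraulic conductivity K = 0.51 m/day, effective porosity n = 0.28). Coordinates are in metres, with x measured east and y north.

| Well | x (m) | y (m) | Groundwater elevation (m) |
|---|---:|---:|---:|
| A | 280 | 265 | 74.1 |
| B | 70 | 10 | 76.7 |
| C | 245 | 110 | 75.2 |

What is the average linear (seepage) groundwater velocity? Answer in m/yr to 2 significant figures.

Taking A as reference: B−A = (-210, -255, +2.6); C−A = (-35, -155, +1.1).
Solve a·Δx + b·Δy = Δh: det = (-210)·(-155) − (-35)·(-255) = 23625.
∂h/∂x = [(+2.6)·(-155) − (+1.1)·(-255)] / 23625 = -0.005185
∂h/∂y = [(-210)·(+1.1) − (-35)·(+2.6)] / 23625 = -0.005926
|∇h| = √(-0.005185² + -0.005926²) = 0.007874
Seepage velocity v = K·i/n = 0.51 × 0.007874 / 0.28 = 0.01434 m/day = 5.238 m/yr.

5.2 m/yr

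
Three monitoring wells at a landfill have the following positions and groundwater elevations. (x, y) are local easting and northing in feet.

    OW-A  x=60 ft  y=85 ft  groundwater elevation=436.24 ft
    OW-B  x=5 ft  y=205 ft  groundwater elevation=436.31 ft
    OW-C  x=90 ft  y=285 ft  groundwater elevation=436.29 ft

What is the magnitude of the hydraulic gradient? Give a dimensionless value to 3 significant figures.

0.000641

Differences from OW-A: to OW-B (Δx, Δy, Δh) = (-55, 120, +0.07); to OW-C = (30, 200, +0.05).
Solve a·Δx + b·Δy = Δh: det = (-55)·200 − 30·120 = -14600.
∂h/∂x = [(+0.07)·200 − (+0.05)·120] / -14600 = -0.0005479
∂h/∂y = [(-55)·(+0.05) − 30·(+0.07)] / -14600 = +0.0003322
|∇h| = √(-0.0005479² + 0.0003322²) = 0.0006407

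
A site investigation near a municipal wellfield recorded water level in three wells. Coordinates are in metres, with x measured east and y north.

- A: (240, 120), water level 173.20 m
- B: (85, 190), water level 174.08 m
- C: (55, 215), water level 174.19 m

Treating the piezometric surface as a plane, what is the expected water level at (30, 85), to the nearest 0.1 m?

175.1 m

Differences from A: to B (Δx, Δy, Δh) = (-155, 70, +0.88); to C = (-185, 95, +0.99).
Solve a·Δx + b·Δy = Δh: det = (-155)·95 − (-185)·70 = -1775.
∂h/∂x = [(+0.88)·95 − (+0.99)·70] / -1775 = -0.008056
∂h/∂y = [(-155)·(+0.99) − (-185)·(+0.88)] / -1775 = -0.005268
h(30, 85) = 173.20 + (-0.008056)·(-210) + (-0.005268)·(-35) = 173.20 +1.692 +0.184 = 175.076 m.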